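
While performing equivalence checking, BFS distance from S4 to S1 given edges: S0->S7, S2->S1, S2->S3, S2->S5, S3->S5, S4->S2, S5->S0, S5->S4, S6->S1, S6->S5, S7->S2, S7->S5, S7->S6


BFS layer-by-layer from S4:
  dist 0: {S4}
  dist 1: {S2}
  dist 2: {S1, S3, S5}
  -> S1 reached at distance 2
Shortest path length = 2

2


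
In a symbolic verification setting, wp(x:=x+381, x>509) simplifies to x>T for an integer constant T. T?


Formula: wp(x:=E, P) = P[E/x] (substitute E for x in postcondition)
Step 1: Postcondition: x>509
Step 2: Substitute x+381 for x: x+381>509
Step 3: Solve for x: x > 509-381 = 128

128


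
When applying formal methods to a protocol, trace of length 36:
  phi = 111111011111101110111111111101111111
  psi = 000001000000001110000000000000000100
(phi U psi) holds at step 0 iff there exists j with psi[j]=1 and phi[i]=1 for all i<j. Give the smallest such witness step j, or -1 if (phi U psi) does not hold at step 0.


(phi U psi) at 0: need smallest j with psi[j]=1 and phi[i]=1 for all i in [0,j).
Scan from step 0:
  step 0: phi=1, psi=0 -> continue
  step 1: phi=1, psi=0 -> continue
  step 2: phi=1, psi=0 -> continue
  step 3: phi=1, psi=0 -> continue
  step 5: psi=1 and phi held for [0,5) -> witness found
Witness step = 5

5


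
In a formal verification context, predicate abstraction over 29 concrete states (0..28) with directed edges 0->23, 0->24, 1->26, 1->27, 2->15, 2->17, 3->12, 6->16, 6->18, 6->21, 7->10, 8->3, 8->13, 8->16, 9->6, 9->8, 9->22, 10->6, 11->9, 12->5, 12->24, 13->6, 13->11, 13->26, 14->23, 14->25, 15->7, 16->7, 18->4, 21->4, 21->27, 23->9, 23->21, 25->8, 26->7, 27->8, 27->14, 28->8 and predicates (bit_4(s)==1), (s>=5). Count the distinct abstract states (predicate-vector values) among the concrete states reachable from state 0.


BFS from 0:
Concrete reachable: {0, 3, 4, 5, 6, 7, 8, 9, 10, 11, 12, 13, 14, 16, 18, 21, 22, 23, 24, 25, 26, 27}
Abstract via predicates (bit_4(s)==1), (s>=5):
  (0,0) <- {0, 3, 4}
  (0,1) <- {5, 6, 7, 8, 9, 10, 11, 12, 13, 14}
  (1,1) <- {16, 18, 21, 22, 23, 24, 25, 26, 27}
Distinct abstract states = 3

3


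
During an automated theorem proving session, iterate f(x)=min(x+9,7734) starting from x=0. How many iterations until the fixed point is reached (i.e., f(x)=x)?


Step 1: x=0, cap=7734, increment=9
Step 2: x grows by 9 each step until capped at 7734; fixed point is x=7734
Step 3: iterations = ceil(7734/9) = 860

860


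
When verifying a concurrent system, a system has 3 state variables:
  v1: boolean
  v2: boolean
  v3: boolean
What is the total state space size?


State space = product of domain sizes of all variables.
Domain sizes:
  v1 (boolean): 2
  v2 (boolean): 2
  v3 (boolean): 2
Product = 2 * 2 * 2 = 8

8


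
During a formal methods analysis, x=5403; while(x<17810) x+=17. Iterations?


Step 1: x goes from 5403 toward 17810 by 17; the body runs while x<17810, so iterations = ceil((bound-start)/step)
Step 2: Distance=12407
Step 3: ceil(12407/17)=730

730


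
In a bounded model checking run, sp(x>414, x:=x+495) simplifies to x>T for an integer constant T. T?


Formula: sp(P, x:=E) = exists old_x. (x = E[old_x/x]) AND P[old_x/x] (old_x is the value of x before the assignment; eliminate old_x by solving x = E[old_x/x] for old_x)
Step 1: Precondition P: x>414, i.e. old_x > 414
Step 2: Assignment gives x = old_x + 495, so old_x = x - 495
Step 3: Substitute into P: x - 495 > 414
Step 4: Simplify: x > 414+495 = 909

909


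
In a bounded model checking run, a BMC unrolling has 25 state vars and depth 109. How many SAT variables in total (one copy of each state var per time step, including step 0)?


BMC unrolls to depth k, creating one copy of each state var for steps 0..k.
Step count = 109 + 1 = 110 (steps 0 through 109)
Vars per step = 25
Total = 25 * 110 = 2750

2750


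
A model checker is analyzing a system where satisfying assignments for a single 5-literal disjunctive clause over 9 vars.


Step 1: Total=2^9=512
Step 2: Unsat when all 5 false: 2^4=16
Step 3: Sat=512-16=496

496


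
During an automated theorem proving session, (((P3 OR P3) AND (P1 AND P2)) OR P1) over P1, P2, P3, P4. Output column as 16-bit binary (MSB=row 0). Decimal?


Formula: (((P3 OR P3) AND (P1 AND P2)) OR P1) over P1, P2, P3, P4 (16 rows)
Evaluate each row (bits = P1,P2,P3,P4, MSB first):
  row 0 [0000]: (((0 OR 0) AND (0 AND 0)) OR 0) -> 0
  row 1 [0001]: (((0 OR 0) AND (0 AND 0)) OR 0) -> 0
  row 2 [0010]: (((1 OR 1) AND (0 AND 0)) OR 0) -> 0
  row 3 [0011]: (((1 OR 1) AND (0 AND 0)) OR 0) -> 0
  row 4 [0100]: (((0 OR 0) AND (0 AND 1)) OR 0) -> 0
  row 5 [0101]: (((0 OR 0) AND (0 AND 1)) OR 0) -> 0
  row 6 [0110]: (((1 OR 1) AND (0 AND 1)) OR 0) -> 0
  row 7 [0111]: (((1 OR 1) AND (0 AND 1)) OR 0) -> 0
  row 8 [1000]: (((0 OR 0) AND (1 AND 0)) OR 1) -> 1
  row 9 [1001]: (((0 OR 0) AND (1 AND 0)) OR 1) -> 1
  row 10 [1010]: (((1 OR 1) AND (1 AND 0)) OR 1) -> 1
  row 11 [1011]: (((1 OR 1) AND (1 AND 0)) OR 1) -> 1
  row 12 [1100]: (((0 OR 0) AND (1 AND 1)) OR 1) -> 1
  row 13 [1101]: (((0 OR 0) AND (1 AND 1)) OR 1) -> 1
  row 14 [1110]: (((1 OR 1) AND (1 AND 1)) OR 1) -> 1
  row 15 [1111]: (((1 OR 1) AND (1 AND 1)) OR 1) -> 1
Full result column, 4 rows per line (P1,P2 fixed per line; P3,P4 runs 00..11 left to right):
  rows 0-3 [P1,P2=00]: 0000  = hex 0
  rows 4-7 [P1,P2=01]: 0000  = hex 0
  rows 8-11 [P1,P2=10]: 1111  = hex F
  rows 12-15 [P1,P2=11]: 1111  = hex F
Output column (row 0 .. row 15) = 0000000011111111
Output column grouped in 4s = 0000 0000 1111 1111 = 0x00FF
Convert to decimal digit by digit (value = value*16 + digit):
  0 -> 0
  0*16 + 0 = 0
  0*16 + 15 (F) = 15
  15*16 + 15 (F) = 255
Decimal = 255

255


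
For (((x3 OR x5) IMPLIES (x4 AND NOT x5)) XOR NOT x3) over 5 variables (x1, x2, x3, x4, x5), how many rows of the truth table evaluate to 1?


Formula: (((x3 OR x5) IMPLIES (x4 AND NOT x5)) XOR NOT x3) over 5 vars (32 rows)
Evaluate each row (x1, x2, x3, x4, x5 as bits, MSB first):
  row 0 [00000]: (((0 OR 0) IMPLIES (0 AND NOT 0)) XOR NOT 0) -> 0
  row 1 [00001]: (((0 OR 1) IMPLIES (0 AND NOT 1)) XOR NOT 0) -> 1
  row 2 [00010]: (((0 OR 0) IMPLIES (1 AND NOT 0)) XOR NOT 0) -> 0
  row 3 [00011]: (((0 OR 1) IMPLIES (1 AND NOT 1)) XOR NOT 0) -> 1
  row 4 [00100]: (((1 OR 0) IMPLIES (0 AND NOT 0)) XOR NOT 1) -> 0
  row 5 [00101]: (((1 OR 1) IMPLIES (0 AND NOT 1)) XOR NOT 1) -> 0
  row 6 [00110]: (((1 OR 0) IMPLIES (1 AND NOT 0)) XOR NOT 1) -> 1
  row 7 [00111]: (((1 OR 1) IMPLIES (1 AND NOT 1)) XOR NOT 1) -> 0
  row 8 [01000]: (((0 OR 0) IMPLIES (0 AND NOT 0)) XOR NOT 0) -> 0
  row 9 [01001]: (((0 OR 1) IMPLIES (0 AND NOT 1)) XOR NOT 0) -> 1
  row 10 [01010]: (((0 OR 0) IMPLIES (1 AND NOT 0)) XOR NOT 0) -> 0
  row 11 [01011]: (((0 OR 1) IMPLIES (1 AND NOT 1)) XOR NOT 0) -> 1
  row 12 [01100]: (((1 OR 0) IMPLIES (0 AND NOT 0)) XOR NOT 1) -> 0
  row 13 [01101]: (((1 OR 1) IMPLIES (0 AND NOT 1)) XOR NOT 1) -> 0
  row 14 [01110]: (((1 OR 0) IMPLIES (1 AND NOT 0)) XOR NOT 1) -> 1
  row 15 [01111]: (((1 OR 1) IMPLIES (1 AND NOT 1)) XOR NOT 1) -> 0
  row 16 [10000]: (((0 OR 0) IMPLIES (0 AND NOT 0)) XOR NOT 0) -> 0
  row 17 [10001]: (((0 OR 1) IMPLIES (0 AND NOT 1)) XOR NOT 0) -> 1
  row 18 [10010]: (((0 OR 0) IMPLIES (1 AND NOT 0)) XOR NOT 0) -> 0
  row 19 [10011]: (((0 OR 1) IMPLIES (1 AND NOT 1)) XOR NOT 0) -> 1
  row 20 [10100]: (((1 OR 0) IMPLIES (0 AND NOT 0)) XOR NOT 1) -> 0
  row 21 [10101]: (((1 OR 1) IMPLIES (0 AND NOT 1)) XOR NOT 1) -> 0
  row 22 [10110]: (((1 OR 0) IMPLIES (1 AND NOT 0)) XOR NOT 1) -> 1
  row 23 [10111]: (((1 OR 1) IMPLIES (1 AND NOT 1)) XOR NOT 1) -> 0
  row 24 [11000]: (((0 OR 0) IMPLIES (0 AND NOT 0)) XOR NOT 0) -> 0
  row 25 [11001]: (((0 OR 1) IMPLIES (0 AND NOT 1)) XOR NOT 0) -> 1
  row 26 [11010]: (((0 OR 0) IMPLIES (1 AND NOT 0)) XOR NOT 0) -> 0
  row 27 [11011]: (((0 OR 1) IMPLIES (1 AND NOT 1)) XOR NOT 0) -> 1
  row 28 [11100]: (((1 OR 0) IMPLIES (0 AND NOT 0)) XOR NOT 1) -> 0
  row 29 [11101]: (((1 OR 1) IMPLIES (0 AND NOT 1)) XOR NOT 1) -> 0
  row 30 [11110]: (((1 OR 0) IMPLIES (1 AND NOT 0)) XOR NOT 1) -> 1
  row 31 [11111]: (((1 OR 1) IMPLIES (1 AND NOT 1)) XOR NOT 1) -> 0
Full result column, 8 rows per line (x1,x2 fixed per line; x3,x4,x5 runs 000..111 left to right):
  rows 0-7 [x1,x2=00]: 01010010  (ones: 3)
  rows 8-15 [x1,x2=01]: 01010010  (ones: 3)
  rows 16-23 [x1,x2=10]: 01010010  (ones: 3)
  rows 24-31 [x1,x2=11]: 01010010  (ones: 3)
Count of 1-rows = 3+3+3+3 = 12

12


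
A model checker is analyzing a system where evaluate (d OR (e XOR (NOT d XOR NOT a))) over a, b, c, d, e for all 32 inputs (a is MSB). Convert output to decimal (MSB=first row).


Formula: (d OR (e XOR (NOT d XOR NOT a))) over a, b, c, d, e (32 rows)
Evaluate each row (bits = a,b,c,d,e, MSB first):
  row 0 [00000]: (0 OR (0 XOR (NOT 0 XOR NOT 0))) -> 0
  row 1 [00001]: (0 OR (1 XOR (NOT 0 XOR NOT 0))) -> 1
  row 2 [00010]: (1 OR (0 XOR (NOT 1 XOR NOT 0))) -> 1
  row 3 [00011]: (1 OR (1 XOR (NOT 1 XOR NOT 0))) -> 1
  row 4 [00100]: (0 OR (0 XOR (NOT 0 XOR NOT 0))) -> 0
  row 5 [00101]: (0 OR (1 XOR (NOT 0 XOR NOT 0))) -> 1
  row 6 [00110]: (1 OR (0 XOR (NOT 1 XOR NOT 0))) -> 1
  row 7 [00111]: (1 OR (1 XOR (NOT 1 XOR NOT 0))) -> 1
  row 8 [01000]: (0 OR (0 XOR (NOT 0 XOR NOT 0))) -> 0
  row 9 [01001]: (0 OR (1 XOR (NOT 0 XOR NOT 0))) -> 1
  row 10 [01010]: (1 OR (0 XOR (NOT 1 XOR NOT 0))) -> 1
  row 11 [01011]: (1 OR (1 XOR (NOT 1 XOR NOT 0))) -> 1
  row 12 [01100]: (0 OR (0 XOR (NOT 0 XOR NOT 0))) -> 0
  row 13 [01101]: (0 OR (1 XOR (NOT 0 XOR NOT 0))) -> 1
  row 14 [01110]: (1 OR (0 XOR (NOT 1 XOR NOT 0))) -> 1
  row 15 [01111]: (1 OR (1 XOR (NOT 1 XOR NOT 0))) -> 1
  row 16 [10000]: (0 OR (0 XOR (NOT 0 XOR NOT 1))) -> 1
  row 17 [10001]: (0 OR (1 XOR (NOT 0 XOR NOT 1))) -> 0
  row 18 [10010]: (1 OR (0 XOR (NOT 1 XOR NOT 1))) -> 1
  row 19 [10011]: (1 OR (1 XOR (NOT 1 XOR NOT 1))) -> 1
  row 20 [10100]: (0 OR (0 XOR (NOT 0 XOR NOT 1))) -> 1
  row 21 [10101]: (0 OR (1 XOR (NOT 0 XOR NOT 1))) -> 0
  row 22 [10110]: (1 OR (0 XOR (NOT 1 XOR NOT 1))) -> 1
  row 23 [10111]: (1 OR (1 XOR (NOT 1 XOR NOT 1))) -> 1
  row 24 [11000]: (0 OR (0 XOR (NOT 0 XOR NOT 1))) -> 1
  row 25 [11001]: (0 OR (1 XOR (NOT 0 XOR NOT 1))) -> 0
  row 26 [11010]: (1 OR (0 XOR (NOT 1 XOR NOT 1))) -> 1
  row 27 [11011]: (1 OR (1 XOR (NOT 1 XOR NOT 1))) -> 1
  row 28 [11100]: (0 OR (0 XOR (NOT 0 XOR NOT 1))) -> 1
  row 29 [11101]: (0 OR (1 XOR (NOT 0 XOR NOT 1))) -> 0
  row 30 [11110]: (1 OR (0 XOR (NOT 1 XOR NOT 1))) -> 1
  row 31 [11111]: (1 OR (1 XOR (NOT 1 XOR NOT 1))) -> 1
Full result column, 4 rows per line (a,b,c fixed per line; d,e runs 00..11 left to right):
  rows 0-3 [a,b,c=000]: 0111  = hex 7
  rows 4-7 [a,b,c=001]: 0111  = hex 7
  rows 8-11 [a,b,c=010]: 0111  = hex 7
  rows 12-15 [a,b,c=011]: 0111  = hex 7
  rows 16-19 [a,b,c=100]: 1011  = hex B
  rows 20-23 [a,b,c=101]: 1011  = hex B
  rows 24-27 [a,b,c=110]: 1011  = hex B
  rows 28-31 [a,b,c=111]: 1011  = hex B
Output column (row 0 .. row 31) = 01110111011101111011101110111011
Output column grouped in 4s = 0111 0111 0111 0111 1011 1011 1011 1011 = 0x7777BBBB
Convert to decimal digit by digit (value = value*16 + digit):
  7 -> 7
  7*16 + 7 = 119
  119*16 + 7 = 1911
  1911*16 + 7 = 30583
  30583*16 + 11 (B) = 489339
  489339*16 + 11 (B) = 7829435
  7829435*16 + 11 (B) = 125270971
  125270971*16 + 11 (B) = 2004335547
Decimal = 2004335547

2004335547


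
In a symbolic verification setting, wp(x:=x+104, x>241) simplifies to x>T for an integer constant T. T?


Formula: wp(x:=E, P) = P[E/x] (substitute E for x in postcondition)
Step 1: Postcondition: x>241
Step 2: Substitute x+104 for x: x+104>241
Step 3: Solve for x: x > 241-104 = 137

137


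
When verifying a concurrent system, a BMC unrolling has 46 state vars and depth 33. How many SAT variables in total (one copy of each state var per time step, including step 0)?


BMC unrolls to depth k, creating one copy of each state var for steps 0..k.
Step count = 33 + 1 = 34 (steps 0 through 33)
Vars per step = 46
Total = 46 * 34 = 1564

1564


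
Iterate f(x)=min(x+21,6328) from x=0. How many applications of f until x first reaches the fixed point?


Step 1: x=0, cap=6328, increment=21
Step 2: x grows by 21 each step until capped at 6328; fixed point is x=6328
Step 3: iterations = ceil(6328/21) = 302

302


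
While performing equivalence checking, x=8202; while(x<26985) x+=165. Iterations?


Step 1: x goes from 8202 toward 26985 by 165; the body runs while x<26985, so iterations = ceil((bound-start)/step)
Step 2: Distance=18783
Step 3: ceil(18783/165)=114

114


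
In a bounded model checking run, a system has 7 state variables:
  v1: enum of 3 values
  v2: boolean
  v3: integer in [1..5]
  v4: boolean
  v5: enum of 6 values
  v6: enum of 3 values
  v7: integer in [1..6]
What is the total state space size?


State space = product of domain sizes of all variables.
Domain sizes:
  v1 (enum of 3 values): 3
  v2 (boolean): 2
  v3 (integer in [1..5]): 5
  v4 (boolean): 2
  v5 (enum of 6 values): 6
  v6 (enum of 3 values): 3
  v7 (integer in [1..6]): 6
Product = 3 * 2 * 5 * 2 * 6 * 3 * 6 = 6480

6480


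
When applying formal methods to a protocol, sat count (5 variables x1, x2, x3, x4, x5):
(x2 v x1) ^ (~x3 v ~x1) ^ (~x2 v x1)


CNF with 3 clauses over 5 vars (32 assignments).
An assignment satisfies CNF iff every clause has >=1 true literal.
Check each row (bits = x1,x2,x3,x4,x5; clause T/F shown):
  row 0 [00000]: clauses=FTT -> 0
  row 1 [00001]: clauses=FTT -> 0
  row 2 [00010]: clauses=FTT -> 0
  row 3 [00011]: clauses=FTT -> 0
  row 4 [00100]: clauses=FTT -> 0
  row 5 [00101]: clauses=FTT -> 0
  row 6 [00110]: clauses=FTT -> 0
  row 7 [00111]: clauses=FTT -> 0
  row 8 [01000]: clauses=TTF -> 0
  row 9 [01001]: clauses=TTF -> 0
  row 10 [01010]: clauses=TTF -> 0
  row 11 [01011]: clauses=TTF -> 0
  row 12 [01100]: clauses=TTF -> 0
  row 13 [01101]: clauses=TTF -> 0
  row 14 [01110]: clauses=TTF -> 0
  row 15 [01111]: clauses=TTF -> 0
  row 16 [10000]: clauses=TTT -> 1
  row 17 [10001]: clauses=TTT -> 1
  row 18 [10010]: clauses=TTT -> 1
  row 19 [10011]: clauses=TTT -> 1
  row 20 [10100]: clauses=TFT -> 0
  row 21 [10101]: clauses=TFT -> 0
  row 22 [10110]: clauses=TFT -> 0
  row 23 [10111]: clauses=TFT -> 0
  row 24 [11000]: clauses=TTT -> 1
  row 25 [11001]: clauses=TTT -> 1
  row 26 [11010]: clauses=TTT -> 1
  row 27 [11011]: clauses=TTT -> 1
  row 28 [11100]: clauses=TFT -> 0
  row 29 [11101]: clauses=TFT -> 0
  row 30 [11110]: clauses=TFT -> 0
  row 31 [11111]: clauses=TFT -> 0
Full result column, 8 rows per line (x1,x2 fixed per line; x3,x4,x5 runs 000..111 left to right):
  rows 0-7 [x1,x2=00]: 00000000  (ones: 0)
  rows 8-15 [x1,x2=01]: 00000000  (ones: 0)
  rows 16-23 [x1,x2=10]: 11110000  (ones: 4)
  rows 24-31 [x1,x2=11]: 11110000  (ones: 4)
Satisfying assignments = 0+0+4+4 = 8

8


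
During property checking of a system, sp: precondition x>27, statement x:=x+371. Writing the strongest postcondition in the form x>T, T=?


Formula: sp(P, x:=E) = exists old_x. (x = E[old_x/x]) AND P[old_x/x] (old_x is the value of x before the assignment; eliminate old_x by solving x = E[old_x/x] for old_x)
Step 1: Precondition P: x>27, i.e. old_x > 27
Step 2: Assignment gives x = old_x + 371, so old_x = x - 371
Step 3: Substitute into P: x - 371 > 27
Step 4: Simplify: x > 27+371 = 398

398


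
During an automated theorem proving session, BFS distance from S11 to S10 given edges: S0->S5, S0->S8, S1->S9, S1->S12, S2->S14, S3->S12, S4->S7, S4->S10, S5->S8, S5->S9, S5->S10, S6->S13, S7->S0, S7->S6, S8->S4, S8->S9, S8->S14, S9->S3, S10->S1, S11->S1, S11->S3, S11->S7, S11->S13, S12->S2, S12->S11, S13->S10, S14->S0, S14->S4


BFS layer-by-layer from S11:
  dist 0: {S11}
  dist 1: {S1, S3, S7, S13}
  dist 2: {S0, S6, S9, S10, S12}
  -> S10 reached at distance 2
Shortest path length = 2

2


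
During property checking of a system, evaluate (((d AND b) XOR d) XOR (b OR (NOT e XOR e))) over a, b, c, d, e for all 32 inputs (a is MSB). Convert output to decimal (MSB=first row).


Formula: (((d AND b) XOR d) XOR (b OR (NOT e XOR e))) over a, b, c, d, e (32 rows)
Evaluate each row (bits = a,b,c,d,e, MSB first):
  row 0 [00000]: (((0 AND 0) XOR 0) XOR (0 OR (NOT 0 XOR 0))) -> 1
  row 1 [00001]: (((0 AND 0) XOR 0) XOR (0 OR (NOT 1 XOR 1))) -> 1
  row 2 [00010]: (((1 AND 0) XOR 1) XOR (0 OR (NOT 0 XOR 0))) -> 0
  row 3 [00011]: (((1 AND 0) XOR 1) XOR (0 OR (NOT 1 XOR 1))) -> 0
  row 4 [00100]: (((0 AND 0) XOR 0) XOR (0 OR (NOT 0 XOR 0))) -> 1
  row 5 [00101]: (((0 AND 0) XOR 0) XOR (0 OR (NOT 1 XOR 1))) -> 1
  row 6 [00110]: (((1 AND 0) XOR 1) XOR (0 OR (NOT 0 XOR 0))) -> 0
  row 7 [00111]: (((1 AND 0) XOR 1) XOR (0 OR (NOT 1 XOR 1))) -> 0
  row 8 [01000]: (((0 AND 1) XOR 0) XOR (1 OR (NOT 0 XOR 0))) -> 1
  row 9 [01001]: (((0 AND 1) XOR 0) XOR (1 OR (NOT 1 XOR 1))) -> 1
  row 10 [01010]: (((1 AND 1) XOR 1) XOR (1 OR (NOT 0 XOR 0))) -> 1
  row 11 [01011]: (((1 AND 1) XOR 1) XOR (1 OR (NOT 1 XOR 1))) -> 1
  row 12 [01100]: (((0 AND 1) XOR 0) XOR (1 OR (NOT 0 XOR 0))) -> 1
  row 13 [01101]: (((0 AND 1) XOR 0) XOR (1 OR (NOT 1 XOR 1))) -> 1
  row 14 [01110]: (((1 AND 1) XOR 1) XOR (1 OR (NOT 0 XOR 0))) -> 1
  row 15 [01111]: (((1 AND 1) XOR 1) XOR (1 OR (NOT 1 XOR 1))) -> 1
  row 16 [10000]: (((0 AND 0) XOR 0) XOR (0 OR (NOT 0 XOR 0))) -> 1
  row 17 [10001]: (((0 AND 0) XOR 0) XOR (0 OR (NOT 1 XOR 1))) -> 1
  row 18 [10010]: (((1 AND 0) XOR 1) XOR (0 OR (NOT 0 XOR 0))) -> 0
  row 19 [10011]: (((1 AND 0) XOR 1) XOR (0 OR (NOT 1 XOR 1))) -> 0
  row 20 [10100]: (((0 AND 0) XOR 0) XOR (0 OR (NOT 0 XOR 0))) -> 1
  row 21 [10101]: (((0 AND 0) XOR 0) XOR (0 OR (NOT 1 XOR 1))) -> 1
  row 22 [10110]: (((1 AND 0) XOR 1) XOR (0 OR (NOT 0 XOR 0))) -> 0
  row 23 [10111]: (((1 AND 0) XOR 1) XOR (0 OR (NOT 1 XOR 1))) -> 0
  row 24 [11000]: (((0 AND 1) XOR 0) XOR (1 OR (NOT 0 XOR 0))) -> 1
  row 25 [11001]: (((0 AND 1) XOR 0) XOR (1 OR (NOT 1 XOR 1))) -> 1
  row 26 [11010]: (((1 AND 1) XOR 1) XOR (1 OR (NOT 0 XOR 0))) -> 1
  row 27 [11011]: (((1 AND 1) XOR 1) XOR (1 OR (NOT 1 XOR 1))) -> 1
  row 28 [11100]: (((0 AND 1) XOR 0) XOR (1 OR (NOT 0 XOR 0))) -> 1
  row 29 [11101]: (((0 AND 1) XOR 0) XOR (1 OR (NOT 1 XOR 1))) -> 1
  row 30 [11110]: (((1 AND 1) XOR 1) XOR (1 OR (NOT 0 XOR 0))) -> 1
  row 31 [11111]: (((1 AND 1) XOR 1) XOR (1 OR (NOT 1 XOR 1))) -> 1
Full result column, 4 rows per line (a,b,c fixed per line; d,e runs 00..11 left to right):
  rows 0-3 [a,b,c=000]: 1100  = hex C
  rows 4-7 [a,b,c=001]: 1100  = hex C
  rows 8-11 [a,b,c=010]: 1111  = hex F
  rows 12-15 [a,b,c=011]: 1111  = hex F
  rows 16-19 [a,b,c=100]: 1100  = hex C
  rows 20-23 [a,b,c=101]: 1100  = hex C
  rows 24-27 [a,b,c=110]: 1111  = hex F
  rows 28-31 [a,b,c=111]: 1111  = hex F
Output column (row 0 .. row 31) = 11001100111111111100110011111111
Output column grouped in 4s = 1100 1100 1111 1111 1100 1100 1111 1111 = 0xCCFFCCFF
Convert to decimal digit by digit (value = value*16 + digit):
  C -> 12
  12*16 + 12 (C) = 204
  204*16 + 15 (F) = 3279
  3279*16 + 15 (F) = 52479
  52479*16 + 12 (C) = 839676
  839676*16 + 12 (C) = 13434828
  13434828*16 + 15 (F) = 214957263
  214957263*16 + 15 (F) = 3439316223
Decimal = 3439316223

3439316223


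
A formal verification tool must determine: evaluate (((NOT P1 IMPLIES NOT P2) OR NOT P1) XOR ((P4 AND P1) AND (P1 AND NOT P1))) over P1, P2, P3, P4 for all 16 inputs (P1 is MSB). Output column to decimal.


Formula: (((NOT P1 IMPLIES NOT P2) OR NOT P1) XOR ((P4 AND P1) AND (P1 AND NOT P1))) over P1, P2, P3, P4 (16 rows)
Evaluate each row (bits = P1,P2,P3,P4, MSB first):
  row 0 [0000]: (((NOT 0 IMPLIES NOT 0) OR NOT 0) XOR ((0 AND 0) AND (0 AND NOT 0))) -> 1
  row 1 [0001]: (((NOT 0 IMPLIES NOT 0) OR NOT 0) XOR ((1 AND 0) AND (0 AND NOT 0))) -> 1
  row 2 [0010]: (((NOT 0 IMPLIES NOT 0) OR NOT 0) XOR ((0 AND 0) AND (0 AND NOT 0))) -> 1
  row 3 [0011]: (((NOT 0 IMPLIES NOT 0) OR NOT 0) XOR ((1 AND 0) AND (0 AND NOT 0))) -> 1
  row 4 [0100]: (((NOT 0 IMPLIES NOT 1) OR NOT 0) XOR ((0 AND 0) AND (0 AND NOT 0))) -> 1
  row 5 [0101]: (((NOT 0 IMPLIES NOT 1) OR NOT 0) XOR ((1 AND 0) AND (0 AND NOT 0))) -> 1
  row 6 [0110]: (((NOT 0 IMPLIES NOT 1) OR NOT 0) XOR ((0 AND 0) AND (0 AND NOT 0))) -> 1
  row 7 [0111]: (((NOT 0 IMPLIES NOT 1) OR NOT 0) XOR ((1 AND 0) AND (0 AND NOT 0))) -> 1
  row 8 [1000]: (((NOT 1 IMPLIES NOT 0) OR NOT 1) XOR ((0 AND 1) AND (1 AND NOT 1))) -> 1
  row 9 [1001]: (((NOT 1 IMPLIES NOT 0) OR NOT 1) XOR ((1 AND 1) AND (1 AND NOT 1))) -> 1
  row 10 [1010]: (((NOT 1 IMPLIES NOT 0) OR NOT 1) XOR ((0 AND 1) AND (1 AND NOT 1))) -> 1
  row 11 [1011]: (((NOT 1 IMPLIES NOT 0) OR NOT 1) XOR ((1 AND 1) AND (1 AND NOT 1))) -> 1
  row 12 [1100]: (((NOT 1 IMPLIES NOT 1) OR NOT 1) XOR ((0 AND 1) AND (1 AND NOT 1))) -> 1
  row 13 [1101]: (((NOT 1 IMPLIES NOT 1) OR NOT 1) XOR ((1 AND 1) AND (1 AND NOT 1))) -> 1
  row 14 [1110]: (((NOT 1 IMPLIES NOT 1) OR NOT 1) XOR ((0 AND 1) AND (1 AND NOT 1))) -> 1
  row 15 [1111]: (((NOT 1 IMPLIES NOT 1) OR NOT 1) XOR ((1 AND 1) AND (1 AND NOT 1))) -> 1
Full result column, 4 rows per line (P1,P2 fixed per line; P3,P4 runs 00..11 left to right):
  rows 0-3 [P1,P2=00]: 1111  = hex F
  rows 4-7 [P1,P2=01]: 1111  = hex F
  rows 8-11 [P1,P2=10]: 1111  = hex F
  rows 12-15 [P1,P2=11]: 1111  = hex F
Output column (row 0 .. row 15) = 1111111111111111
Output column grouped in 4s = 1111 1111 1111 1111 = 0xFFFF
Convert to decimal digit by digit (value = value*16 + digit):
  F -> 15
  15*16 + 15 (F) = 255
  255*16 + 15 (F) = 4095
  4095*16 + 15 (F) = 65535
Decimal = 65535

65535


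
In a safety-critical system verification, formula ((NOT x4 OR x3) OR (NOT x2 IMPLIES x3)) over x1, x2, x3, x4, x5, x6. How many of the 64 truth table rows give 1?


Formula: ((NOT x4 OR x3) OR (NOT x2 IMPLIES x3)) over 6 vars (64 rows)
Evaluate each row (x1, x2, x3, x4, x5, x6 as bits, MSB first):
  row 0 [000000]: ((NOT 0 OR 0) OR (NOT 0 IMPLIES 0)) -> 1
  row 1 [000001]: ((NOT 0 OR 0) OR (NOT 0 IMPLIES 0)) -> 1
  row 2 [000010]: ((NOT 0 OR 0) OR (NOT 0 IMPLIES 0)) -> 1
  row 3 [000011]: ((NOT 0 OR 0) OR (NOT 0 IMPLIES 0)) -> 1
  row 4 [000100]: ((NOT 1 OR 0) OR (NOT 0 IMPLIES 0)) -> 0
  (every remaining row is evaluated the same way; all 64 results are listed next)
Full result column, 8 rows per line (x1,x2,x3 fixed per line; x4,x5,x6 runs 000..111 left to right):
  rows 0-7 [x1,x2,x3=000]: 11110000  (ones: 4)
  rows 8-15 [x1,x2,x3=001]: 11111111  (ones: 8)
  rows 16-23 [x1,x2,x3=010]: 11111111  (ones: 8)
  rows 24-31 [x1,x2,x3=011]: 11111111  (ones: 8)
  rows 32-39 [x1,x2,x3=100]: 11110000  (ones: 4)
  rows 40-47 [x1,x2,x3=101]: 11111111  (ones: 8)
  rows 48-55 [x1,x2,x3=110]: 11111111  (ones: 8)
  rows 56-63 [x1,x2,x3=111]: 11111111  (ones: 8)
Count of 1-rows = 4+8+8+8+4+8+8+8 = 56

56


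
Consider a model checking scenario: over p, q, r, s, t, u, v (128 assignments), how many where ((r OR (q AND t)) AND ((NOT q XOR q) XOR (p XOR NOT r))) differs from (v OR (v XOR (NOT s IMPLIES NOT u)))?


F1 = ((r OR (q AND t)) AND ((NOT q XOR q) XOR (p XOR NOT r)))
F2 = (v OR (v XOR (NOT s IMPLIES NOT u)))
Evaluate both on each of 128 rows (bits = p,q,r,s,t,u,v):
  row 0 [0000000]: F1=0 F2=1 (differ) -> 1
  row 1 [0000001]: F1=0 F2=1 (differ) -> 1
  row 2 [0000010]: F1=0 F2=0 -> 0
  row 3 [0000011]: F1=0 F2=1 (differ) -> 1
  row 4 [0000100]: F1=0 F2=1 (differ) -> 1
  (every remaining row is evaluated the same way; all 128 results are listed next)
Full result column, 8 rows per line (p,q,r,s fixed per line; t,u,v runs 000..111 left to right):
  rows 0-7 [p,q,r,s=0000]: 11011101  (ones: 6)
  rows 8-15 [p,q,r,s=0001]: 11111111  (ones: 8)
  rows 16-23 [p,q,r,s=0010]: 00100010  (ones: 2)
  rows 24-31 [p,q,r,s=0011]: 00000000  (ones: 0)
  rows 32-39 [p,q,r,s=0100]: 11011101  (ones: 6)
  rows 40-47 [p,q,r,s=0101]: 11111111  (ones: 8)
  rows 48-55 [p,q,r,s=0110]: 00100010  (ones: 2)
  rows 56-63 [p,q,r,s=0111]: 00000000  (ones: 0)
  rows 64-71 [p,q,r,s=1000]: 11011101  (ones: 6)
  rows 72-79 [p,q,r,s=1001]: 11111111  (ones: 8)
  rows 80-87 [p,q,r,s=1010]: 11011101  (ones: 6)
  rows 88-95 [p,q,r,s=1011]: 11111111  (ones: 8)
  rows 96-103 [p,q,r,s=1100]: 11010010  (ones: 4)
  rows 104-111 [p,q,r,s=1101]: 11110000  (ones: 4)
  rows 112-119 [p,q,r,s=1110]: 11011101  (ones: 6)
  rows 120-127 [p,q,r,s=1111]: 11111111  (ones: 8)
Disagreements = 6+8+2+0+6+8+2+0+6+8+6+8+4+4+6+8 = 82

82


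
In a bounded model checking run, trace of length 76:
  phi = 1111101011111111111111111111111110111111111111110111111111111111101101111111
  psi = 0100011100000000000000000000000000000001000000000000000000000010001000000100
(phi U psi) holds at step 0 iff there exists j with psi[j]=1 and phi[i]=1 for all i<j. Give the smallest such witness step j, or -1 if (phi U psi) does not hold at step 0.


(phi U psi) at 0: need smallest j with psi[j]=1 and phi[i]=1 for all i in [0,j).
Scan from step 0:
  step 0: phi=1, psi=0 -> continue
  step 1: psi=1 and phi held for [0,1) -> witness found
Witness step = 1

1


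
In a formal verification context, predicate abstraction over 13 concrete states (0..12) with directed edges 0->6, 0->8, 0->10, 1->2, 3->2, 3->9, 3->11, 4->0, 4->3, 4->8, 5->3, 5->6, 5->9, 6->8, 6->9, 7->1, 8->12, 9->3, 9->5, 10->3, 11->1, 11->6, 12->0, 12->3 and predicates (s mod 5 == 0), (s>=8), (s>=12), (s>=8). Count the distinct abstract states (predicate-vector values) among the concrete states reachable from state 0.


BFS from 0:
Concrete reachable: {0, 1, 2, 3, 5, 6, 8, 9, 10, 11, 12}
Abstract via predicates (s mod 5 == 0), (s>=8), (s>=12), (s>=8):
  (0,0,0,0) <- {1, 2, 3, 6}
  (0,1,0,1) <- {8, 9, 11}
  (0,1,1,1) <- {12}
  (1,0,0,0) <- {0, 5}
  (1,1,0,1) <- {10}
Distinct abstract states = 5

5


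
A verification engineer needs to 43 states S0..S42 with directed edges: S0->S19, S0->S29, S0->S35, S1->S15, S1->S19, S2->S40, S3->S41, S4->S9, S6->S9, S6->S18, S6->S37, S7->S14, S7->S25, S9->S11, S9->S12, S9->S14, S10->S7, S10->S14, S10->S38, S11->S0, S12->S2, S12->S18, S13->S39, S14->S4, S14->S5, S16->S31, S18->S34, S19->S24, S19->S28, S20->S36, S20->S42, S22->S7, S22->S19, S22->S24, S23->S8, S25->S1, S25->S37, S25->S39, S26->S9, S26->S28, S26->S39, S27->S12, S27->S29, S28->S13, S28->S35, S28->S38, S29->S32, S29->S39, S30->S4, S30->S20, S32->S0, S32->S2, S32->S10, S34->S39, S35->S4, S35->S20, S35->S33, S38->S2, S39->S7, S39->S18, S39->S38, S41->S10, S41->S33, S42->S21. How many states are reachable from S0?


BFS from S0:
  layer 0: {S0}
  layer 1: {S19, S29, S35}
  layer 2: {S4, S20, S24, S28, S32, S33, S39}
  layer 3: {S2, S7, S9, S10, S13, S18, S36, S38, S42}
  layer 4: {S11, S12, S14, S21, S25, S34, S40}
  layer 5: {S1, S5, S37}
  layer 6: {S15}
Reachable set: {S0, S1, S2, S4, S5, S7, S9, S10, S11, S12, S13, S14, S15, S18, S19, S20, S21, S24, S25, S28, S29, S32, S33, S34, S35, S36, S37, S38, S39, S40, S42}
Count = 31

31


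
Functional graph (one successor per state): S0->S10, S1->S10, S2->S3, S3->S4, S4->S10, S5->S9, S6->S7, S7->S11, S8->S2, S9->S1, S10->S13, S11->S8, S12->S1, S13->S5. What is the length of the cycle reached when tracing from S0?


Trace from S0 until a state repeats:
  S0 -> S10 -> S13 -> S5 -> S9 -> S1 -> S10
S10 first seen at step 1, revisited at step 6.
Cycle length = 6 - 1 = 5

5


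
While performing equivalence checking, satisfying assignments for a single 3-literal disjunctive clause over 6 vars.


Step 1: Total=2^6=64
Step 2: Unsat when all 3 false: 2^3=8
Step 3: Sat=64-8=56

56


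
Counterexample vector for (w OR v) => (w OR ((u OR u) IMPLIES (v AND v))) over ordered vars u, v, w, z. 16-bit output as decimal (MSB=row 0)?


F1 = (w OR v)
F2 = (w OR ((u OR u) IMPLIES (v AND v)))
Counterexample to F1=>F2 is where F1=1 and F2=0.
Evaluate each row (bits = u,v,w,z, MSB first):
  row 0 [0000]: F1=0 F2=1 -> F1&~F2 -> 0
  row 1 [0001]: F1=0 F2=1 -> F1&~F2 -> 0
  row 2 [0010]: F1=1 F2=1 -> F1&~F2 -> 0
  row 3 [0011]: F1=1 F2=1 -> F1&~F2 -> 0
  row 4 [0100]: F1=1 F2=1 -> F1&~F2 -> 0
  row 5 [0101]: F1=1 F2=1 -> F1&~F2 -> 0
  row 6 [0110]: F1=1 F2=1 -> F1&~F2 -> 0
  row 7 [0111]: F1=1 F2=1 -> F1&~F2 -> 0
  row 8 [1000]: F1=0 F2=0 -> F1&~F2 -> 0
  row 9 [1001]: F1=0 F2=0 -> F1&~F2 -> 0
  row 10 [1010]: F1=1 F2=1 -> F1&~F2 -> 0
  row 11 [1011]: F1=1 F2=1 -> F1&~F2 -> 0
  row 12 [1100]: F1=1 F2=1 -> F1&~F2 -> 0
  row 13 [1101]: F1=1 F2=1 -> F1&~F2 -> 0
  row 14 [1110]: F1=1 F2=1 -> F1&~F2 -> 0
  row 15 [1111]: F1=1 F2=1 -> F1&~F2 -> 0
Full result column, 4 rows per line (u,v fixed per line; w,z runs 00..11 left to right):
  rows 0-3 [u,v=00]: 0000  = hex 0
  rows 4-7 [u,v=01]: 0000  = hex 0
  rows 8-11 [u,v=10]: 0000  = hex 0
  rows 12-15 [u,v=11]: 0000  = hex 0
Counterexample vector (row 0 .. row 15) = 0000000000000000
Output column grouped in 4s = 0000 0000 0000 0000 = 0x0000
Convert to decimal digit by digit (value = value*16 + digit):
  0 -> 0
  0*16 + 0 = 0
  0*16 + 0 = 0
  0*16 + 0 = 0
Decimal = 0

0


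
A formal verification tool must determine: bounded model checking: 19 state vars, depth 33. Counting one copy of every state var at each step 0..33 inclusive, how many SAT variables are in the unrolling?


BMC unrolls to depth k, creating one copy of each state var for steps 0..k.
Step count = 33 + 1 = 34 (steps 0 through 33)
Vars per step = 19
Total = 19 * 34 = 646

646


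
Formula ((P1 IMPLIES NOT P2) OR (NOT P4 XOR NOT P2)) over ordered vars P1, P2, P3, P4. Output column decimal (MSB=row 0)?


Formula: ((P1 IMPLIES NOT P2) OR (NOT P4 XOR NOT P2)) over P1, P2, P3, P4 (16 rows)
Evaluate each row (bits = P1,P2,P3,P4, MSB first):
  row 0 [0000]: ((0 IMPLIES NOT 0) OR (NOT 0 XOR NOT 0)) -> 1
  row 1 [0001]: ((0 IMPLIES NOT 0) OR (NOT 1 XOR NOT 0)) -> 1
  row 2 [0010]: ((0 IMPLIES NOT 0) OR (NOT 0 XOR NOT 0)) -> 1
  row 3 [0011]: ((0 IMPLIES NOT 0) OR (NOT 1 XOR NOT 0)) -> 1
  row 4 [0100]: ((0 IMPLIES NOT 1) OR (NOT 0 XOR NOT 1)) -> 1
  row 5 [0101]: ((0 IMPLIES NOT 1) OR (NOT 1 XOR NOT 1)) -> 1
  row 6 [0110]: ((0 IMPLIES NOT 1) OR (NOT 0 XOR NOT 1)) -> 1
  row 7 [0111]: ((0 IMPLIES NOT 1) OR (NOT 1 XOR NOT 1)) -> 1
  row 8 [1000]: ((1 IMPLIES NOT 0) OR (NOT 0 XOR NOT 0)) -> 1
  row 9 [1001]: ((1 IMPLIES NOT 0) OR (NOT 1 XOR NOT 0)) -> 1
  row 10 [1010]: ((1 IMPLIES NOT 0) OR (NOT 0 XOR NOT 0)) -> 1
  row 11 [1011]: ((1 IMPLIES NOT 0) OR (NOT 1 XOR NOT 0)) -> 1
  row 12 [1100]: ((1 IMPLIES NOT 1) OR (NOT 0 XOR NOT 1)) -> 1
  row 13 [1101]: ((1 IMPLIES NOT 1) OR (NOT 1 XOR NOT 1)) -> 0
  row 14 [1110]: ((1 IMPLIES NOT 1) OR (NOT 0 XOR NOT 1)) -> 1
  row 15 [1111]: ((1 IMPLIES NOT 1) OR (NOT 1 XOR NOT 1)) -> 0
Full result column, 4 rows per line (P1,P2 fixed per line; P3,P4 runs 00..11 left to right):
  rows 0-3 [P1,P2=00]: 1111  = hex F
  rows 4-7 [P1,P2=01]: 1111  = hex F
  rows 8-11 [P1,P2=10]: 1111  = hex F
  rows 12-15 [P1,P2=11]: 1010  = hex A
Output column (row 0 .. row 15) = 1111111111111010
Output column grouped in 4s = 1111 1111 1111 1010 = 0xFFFA
Convert to decimal digit by digit (value = value*16 + digit):
  F -> 15
  15*16 + 15 (F) = 255
  255*16 + 15 (F) = 4095
  4095*16 + 10 (A) = 65530
Decimal = 65530

65530


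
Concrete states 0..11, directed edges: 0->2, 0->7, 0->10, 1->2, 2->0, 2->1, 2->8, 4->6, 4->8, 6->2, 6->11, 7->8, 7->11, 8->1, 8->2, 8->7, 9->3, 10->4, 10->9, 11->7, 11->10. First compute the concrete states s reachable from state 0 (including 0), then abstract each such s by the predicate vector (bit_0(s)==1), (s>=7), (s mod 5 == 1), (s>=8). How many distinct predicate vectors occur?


BFS from 0:
Concrete reachable: {0, 1, 2, 3, 4, 6, 7, 8, 9, 10, 11}
Abstract via predicates (bit_0(s)==1), (s>=7), (s mod 5 == 1), (s>=8):
  (0,0,0,0) <- {0, 2, 4}
  (0,0,1,0) <- {6}
  (0,1,0,1) <- {8, 10}
  (1,0,0,0) <- {3}
  (1,0,1,0) <- {1}
  (1,1,0,0) <- {7}
  (1,1,0,1) <- {9}
  (1,1,1,1) <- {11}
Distinct abstract states = 8

8


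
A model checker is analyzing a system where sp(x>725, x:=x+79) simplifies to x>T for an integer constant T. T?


Formula: sp(P, x:=E) = exists old_x. (x = E[old_x/x]) AND P[old_x/x] (old_x is the value of x before the assignment; eliminate old_x by solving x = E[old_x/x] for old_x)
Step 1: Precondition P: x>725, i.e. old_x > 725
Step 2: Assignment gives x = old_x + 79, so old_x = x - 79
Step 3: Substitute into P: x - 79 > 725
Step 4: Simplify: x > 725+79 = 804

804


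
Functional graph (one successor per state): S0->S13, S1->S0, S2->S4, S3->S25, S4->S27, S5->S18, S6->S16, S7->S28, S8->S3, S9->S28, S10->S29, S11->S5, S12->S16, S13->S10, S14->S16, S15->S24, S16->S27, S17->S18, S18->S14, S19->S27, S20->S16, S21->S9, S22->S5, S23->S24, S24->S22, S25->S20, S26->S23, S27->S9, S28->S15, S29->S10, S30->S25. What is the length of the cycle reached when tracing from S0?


Trace from S0 until a state repeats:
  S0 -> S13 -> S10 -> S29 -> S10
S10 first seen at step 2, revisited at step 4.
Cycle length = 4 - 2 = 2

2


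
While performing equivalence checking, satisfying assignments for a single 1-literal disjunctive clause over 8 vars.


Step 1: Total=2^8=256
Step 2: Unsat when all 1 false: 2^7=128
Step 3: Sat=256-128=128

128


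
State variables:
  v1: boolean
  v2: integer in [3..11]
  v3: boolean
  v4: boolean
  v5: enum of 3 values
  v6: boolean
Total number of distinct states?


State space = product of domain sizes of all variables.
Domain sizes:
  v1 (boolean): 2
  v2 (integer in [3..11]): 9
  v3 (boolean): 2
  v4 (boolean): 2
  v5 (enum of 3 values): 3
  v6 (boolean): 2
Product = 2 * 9 * 2 * 2 * 3 * 2 = 432

432


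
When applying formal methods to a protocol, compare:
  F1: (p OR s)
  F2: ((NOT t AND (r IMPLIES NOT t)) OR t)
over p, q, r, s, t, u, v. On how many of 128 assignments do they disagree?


F1 = (p OR s)
F2 = ((NOT t AND (r IMPLIES NOT t)) OR t)
Evaluate both on each of 128 rows (bits = p,q,r,s,t,u,v):
  row 0 [0000000]: F1=0 F2=1 (differ) -> 1
  row 1 [0000001]: F1=0 F2=1 (differ) -> 1
  row 2 [0000010]: F1=0 F2=1 (differ) -> 1
  row 3 [0000011]: F1=0 F2=1 (differ) -> 1
  row 4 [0000100]: F1=0 F2=1 (differ) -> 1
  (every remaining row is evaluated the same way; all 128 results are listed next)
Full result column, 8 rows per line (p,q,r,s fixed per line; t,u,v runs 000..111 left to right):
  rows 0-7 [p,q,r,s=0000]: 11111111  (ones: 8)
  rows 8-15 [p,q,r,s=0001]: 00000000  (ones: 0)
  rows 16-23 [p,q,r,s=0010]: 11111111  (ones: 8)
  rows 24-31 [p,q,r,s=0011]: 00000000  (ones: 0)
  rows 32-39 [p,q,r,s=0100]: 11111111  (ones: 8)
  rows 40-47 [p,q,r,s=0101]: 00000000  (ones: 0)
  rows 48-55 [p,q,r,s=0110]: 11111111  (ones: 8)
  rows 56-63 [p,q,r,s=0111]: 00000000  (ones: 0)
  rows 64-71 [p,q,r,s=1000]: 00000000  (ones: 0)
  rows 72-79 [p,q,r,s=1001]: 00000000  (ones: 0)
  rows 80-87 [p,q,r,s=1010]: 00000000  (ones: 0)
  rows 88-95 [p,q,r,s=1011]: 00000000  (ones: 0)
  rows 96-103 [p,q,r,s=1100]: 00000000  (ones: 0)
  rows 104-111 [p,q,r,s=1101]: 00000000  (ones: 0)
  rows 112-119 [p,q,r,s=1110]: 00000000  (ones: 0)
  rows 120-127 [p,q,r,s=1111]: 00000000  (ones: 0)
Disagreements = 8+0+8+0+8+0+8+0+0+0+0+0+0+0+0+0 = 32

32


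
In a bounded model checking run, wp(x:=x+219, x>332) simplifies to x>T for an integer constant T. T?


Formula: wp(x:=E, P) = P[E/x] (substitute E for x in postcondition)
Step 1: Postcondition: x>332
Step 2: Substitute x+219 for x: x+219>332
Step 3: Solve for x: x > 332-219 = 113

113


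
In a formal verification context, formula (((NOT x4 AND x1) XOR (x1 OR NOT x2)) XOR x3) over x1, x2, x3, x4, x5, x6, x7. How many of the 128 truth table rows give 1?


Formula: (((NOT x4 AND x1) XOR (x1 OR NOT x2)) XOR x3) over 7 vars (128 rows)
Evaluate each row (x1, x2, x3, x4, x5, x6, x7 as bits, MSB first):
  row 0 [0000000]: (((NOT 0 AND 0) XOR (0 OR NOT 0)) XOR 0) -> 1
  row 1 [0000001]: (((NOT 0 AND 0) XOR (0 OR NOT 0)) XOR 0) -> 1
  row 2 [0000010]: (((NOT 0 AND 0) XOR (0 OR NOT 0)) XOR 0) -> 1
  row 3 [0000011]: (((NOT 0 AND 0) XOR (0 OR NOT 0)) XOR 0) -> 1
  row 4 [0000100]: (((NOT 0 AND 0) XOR (0 OR NOT 0)) XOR 0) -> 1
  (every remaining row is evaluated the same way; all 128 results are listed next)
Full result column, 8 rows per line (x1,x2,x3,x4 fixed per line; x5,x6,x7 runs 000..111 left to right):
  rows 0-7 [x1,x2,x3,x4=0000]: 11111111  (ones: 8)
  rows 8-15 [x1,x2,x3,x4=0001]: 11111111  (ones: 8)
  rows 16-23 [x1,x2,x3,x4=0010]: 00000000  (ones: 0)
  rows 24-31 [x1,x2,x3,x4=0011]: 00000000  (ones: 0)
  rows 32-39 [x1,x2,x3,x4=0100]: 00000000  (ones: 0)
  rows 40-47 [x1,x2,x3,x4=0101]: 00000000  (ones: 0)
  rows 48-55 [x1,x2,x3,x4=0110]: 11111111  (ones: 8)
  rows 56-63 [x1,x2,x3,x4=0111]: 11111111  (ones: 8)
  rows 64-71 [x1,x2,x3,x4=1000]: 00000000  (ones: 0)
  rows 72-79 [x1,x2,x3,x4=1001]: 11111111  (ones: 8)
  rows 80-87 [x1,x2,x3,x4=1010]: 11111111  (ones: 8)
  rows 88-95 [x1,x2,x3,x4=1011]: 00000000  (ones: 0)
  rows 96-103 [x1,x2,x3,x4=1100]: 00000000  (ones: 0)
  rows 104-111 [x1,x2,x3,x4=1101]: 11111111  (ones: 8)
  rows 112-119 [x1,x2,x3,x4=1110]: 11111111  (ones: 8)
  rows 120-127 [x1,x2,x3,x4=1111]: 00000000  (ones: 0)
Count of 1-rows = 8+8+0+0+0+0+8+8+0+8+8+0+0+8+8+0 = 64

64


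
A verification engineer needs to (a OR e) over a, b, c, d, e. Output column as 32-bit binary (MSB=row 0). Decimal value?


Formula: (a OR e) over a, b, c, d, e (32 rows)
Evaluate each row (bits = a,b,c,d,e, MSB first):
  row 0 [00000]: (0 OR 0) -> 0
  row 1 [00001]: (0 OR 1) -> 1
  row 2 [00010]: (0 OR 0) -> 0
  row 3 [00011]: (0 OR 1) -> 1
  row 4 [00100]: (0 OR 0) -> 0
  row 5 [00101]: (0 OR 1) -> 1
  row 6 [00110]: (0 OR 0) -> 0
  row 7 [00111]: (0 OR 1) -> 1
  row 8 [01000]: (0 OR 0) -> 0
  row 9 [01001]: (0 OR 1) -> 1
  row 10 [01010]: (0 OR 0) -> 0
  row 11 [01011]: (0 OR 1) -> 1
  row 12 [01100]: (0 OR 0) -> 0
  row 13 [01101]: (0 OR 1) -> 1
  row 14 [01110]: (0 OR 0) -> 0
  row 15 [01111]: (0 OR 1) -> 1
  row 16 [10000]: (1 OR 0) -> 1
  row 17 [10001]: (1 OR 1) -> 1
  row 18 [10010]: (1 OR 0) -> 1
  row 19 [10011]: (1 OR 1) -> 1
  row 20 [10100]: (1 OR 0) -> 1
  row 21 [10101]: (1 OR 1) -> 1
  row 22 [10110]: (1 OR 0) -> 1
  row 23 [10111]: (1 OR 1) -> 1
  row 24 [11000]: (1 OR 0) -> 1
  row 25 [11001]: (1 OR 1) -> 1
  row 26 [11010]: (1 OR 0) -> 1
  row 27 [11011]: (1 OR 1) -> 1
  row 28 [11100]: (1 OR 0) -> 1
  row 29 [11101]: (1 OR 1) -> 1
  row 30 [11110]: (1 OR 0) -> 1
  row 31 [11111]: (1 OR 1) -> 1
Full result column, 4 rows per line (a,b,c fixed per line; d,e runs 00..11 left to right):
  rows 0-3 [a,b,c=000]: 0101  = hex 5
  rows 4-7 [a,b,c=001]: 0101  = hex 5
  rows 8-11 [a,b,c=010]: 0101  = hex 5
  rows 12-15 [a,b,c=011]: 0101  = hex 5
  rows 16-19 [a,b,c=100]: 1111  = hex F
  rows 20-23 [a,b,c=101]: 1111  = hex F
  rows 24-27 [a,b,c=110]: 1111  = hex F
  rows 28-31 [a,b,c=111]: 1111  = hex F
Output column (row 0 .. row 31) = 01010101010101011111111111111111
Output column grouped in 4s = 0101 0101 0101 0101 1111 1111 1111 1111 = 0x5555FFFF
Convert to decimal digit by digit (value = value*16 + digit):
  5 -> 5
  5*16 + 5 = 85
  85*16 + 5 = 1365
  1365*16 + 5 = 21845
  21845*16 + 15 (F) = 349535
  349535*16 + 15 (F) = 5592575
  5592575*16 + 15 (F) = 89481215
  89481215*16 + 15 (F) = 1431699455
Decimal = 1431699455

1431699455


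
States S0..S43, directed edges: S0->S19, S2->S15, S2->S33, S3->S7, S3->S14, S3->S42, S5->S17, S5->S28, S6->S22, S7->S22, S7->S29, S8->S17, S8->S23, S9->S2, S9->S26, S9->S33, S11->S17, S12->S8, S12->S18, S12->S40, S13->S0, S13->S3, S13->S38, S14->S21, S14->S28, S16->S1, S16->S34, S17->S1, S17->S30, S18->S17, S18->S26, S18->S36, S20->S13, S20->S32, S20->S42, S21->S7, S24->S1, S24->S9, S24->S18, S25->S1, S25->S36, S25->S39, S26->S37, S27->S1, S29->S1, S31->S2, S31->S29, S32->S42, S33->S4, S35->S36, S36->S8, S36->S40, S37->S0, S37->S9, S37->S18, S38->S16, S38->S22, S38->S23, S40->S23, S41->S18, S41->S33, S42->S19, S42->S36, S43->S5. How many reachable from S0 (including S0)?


BFS from S0:
  layer 0: {S0}
  layer 1: {S19}
Reachable set: {S0, S19}
Count = 2

2


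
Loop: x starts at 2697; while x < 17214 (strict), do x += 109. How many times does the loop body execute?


Step 1: x goes from 2697 toward 17214 by 109; the body runs while x<17214, so iterations = ceil((bound-start)/step)
Step 2: Distance=14517
Step 3: ceil(14517/109)=134

134


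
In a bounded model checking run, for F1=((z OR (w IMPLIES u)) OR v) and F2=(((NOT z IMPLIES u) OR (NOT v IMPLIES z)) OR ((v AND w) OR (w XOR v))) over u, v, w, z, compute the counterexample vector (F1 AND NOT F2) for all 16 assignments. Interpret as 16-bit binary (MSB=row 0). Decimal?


F1 = ((z OR (w IMPLIES u)) OR v)
F2 = (((NOT z IMPLIES u) OR (NOT v IMPLIES z)) OR ((v AND w) OR (w XOR v)))
Counterexample to F1=>F2 is where F1=1 and F2=0.
Evaluate each row (bits = u,v,w,z, MSB first):
  row 0 [0000]: F1=1 F2=0 -> F1&~F2 -> 1
  row 1 [0001]: F1=1 F2=1 -> F1&~F2 -> 0
  row 2 [0010]: F1=0 F2=1 -> F1&~F2 -> 0
  row 3 [0011]: F1=1 F2=1 -> F1&~F2 -> 0
  row 4 [0100]: F1=1 F2=1 -> F1&~F2 -> 0
  row 5 [0101]: F1=1 F2=1 -> F1&~F2 -> 0
  row 6 [0110]: F1=1 F2=1 -> F1&~F2 -> 0
  row 7 [0111]: F1=1 F2=1 -> F1&~F2 -> 0
  row 8 [1000]: F1=1 F2=1 -> F1&~F2 -> 0
  row 9 [1001]: F1=1 F2=1 -> F1&~F2 -> 0
  row 10 [1010]: F1=1 F2=1 -> F1&~F2 -> 0
  row 11 [1011]: F1=1 F2=1 -> F1&~F2 -> 0
  row 12 [1100]: F1=1 F2=1 -> F1&~F2 -> 0
  row 13 [1101]: F1=1 F2=1 -> F1&~F2 -> 0
  row 14 [1110]: F1=1 F2=1 -> F1&~F2 -> 0
  row 15 [1111]: F1=1 F2=1 -> F1&~F2 -> 0
Full result column, 4 rows per line (u,v fixed per line; w,z runs 00..11 left to right):
  rows 0-3 [u,v=00]: 1000  = hex 8
  rows 4-7 [u,v=01]: 0000  = hex 0
  rows 8-11 [u,v=10]: 0000  = hex 0
  rows 12-15 [u,v=11]: 0000  = hex 0
Counterexample vector (row 0 .. row 15) = 1000000000000000
Output column grouped in 4s = 1000 0000 0000 0000 = 0x8000
Convert to decimal digit by digit (value = value*16 + digit):
  8 -> 8
  8*16 + 0 = 128
  128*16 + 0 = 2048
  2048*16 + 0 = 32768
Decimal = 32768

32768
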